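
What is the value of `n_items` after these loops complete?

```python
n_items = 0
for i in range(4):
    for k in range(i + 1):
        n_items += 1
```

Triangle: 1 + 2 + ... + 4
`n_items` takes the values: 0 → 1 → 2 → 3 → 4 → 5 → 6 → 7 → 8 → 9 → 10

Answer: 10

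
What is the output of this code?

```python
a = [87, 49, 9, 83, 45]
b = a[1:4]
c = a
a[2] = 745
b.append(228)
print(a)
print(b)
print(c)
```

Key concept: slice vs alias.
Step by step:
`a = [87, 49, 9, 83, 45]` → a = [87, 49, 9, 83, 45]
`b = a[1:4]` → b = [49, 9, 83]
`c = a` → c = [87, 49, 9, 83, 45] (same object as a)
`a[2] = 745` → a = [87, 49, 745, 83, 45] (same object as c); c = [87, 49, 745, 83, 45] (same object as a)
`b.append(228)` → b = [49, 9, 83, 228]
`print(a)` → prints [87, 49, 745, 83, 45]
`print(b)` → prints [49, 9, 83, 228]
`print(c)` → prints [87, 49, 745, 83, 45]

Answer:
[87, 49, 745, 83, 45]
[49, 9, 83, 228]
[87, 49, 745, 83, 45]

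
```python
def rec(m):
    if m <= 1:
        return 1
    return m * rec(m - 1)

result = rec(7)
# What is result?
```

rec(7) = 7 * 6 * 5 * 4 * 3 * 2 * 1 = 5040

Answer: 5040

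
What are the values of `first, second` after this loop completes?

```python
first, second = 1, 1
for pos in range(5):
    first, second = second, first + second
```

Fibonacci: after 5 iterations
`first, second` takes the values: (1, 1) → (1, 2) → (2, 3) → (3, 5) → (5, 8) → (8, 13)

Answer: 8, 13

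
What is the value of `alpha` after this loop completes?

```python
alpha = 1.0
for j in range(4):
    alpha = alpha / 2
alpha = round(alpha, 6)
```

Halving LR 4 times: 1 / 2^4
`alpha` takes the values: 1.0 → 0.5 → 0.25 → 0.125 → 0.0625

Answer: 0.0625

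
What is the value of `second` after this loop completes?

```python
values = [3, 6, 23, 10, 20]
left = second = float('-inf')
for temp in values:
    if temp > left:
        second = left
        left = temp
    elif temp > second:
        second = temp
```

Second largest (with repeats) in [3, 6, 23, 10, 20]
`second` takes the values: -inf → 3 → 6 → 10 → 20

Answer: 20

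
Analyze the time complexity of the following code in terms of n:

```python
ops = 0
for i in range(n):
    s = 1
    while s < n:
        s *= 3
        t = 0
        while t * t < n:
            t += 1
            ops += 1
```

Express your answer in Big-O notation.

Each loop level contributes: n × log n × √n. Multiplying the contributions gives O(n√n log n).

Answer: O(n√n log n)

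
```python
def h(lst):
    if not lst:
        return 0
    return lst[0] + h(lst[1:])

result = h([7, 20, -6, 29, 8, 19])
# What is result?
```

7 + 20 + (-6) + 29 + 8 + 19 + 0 = 77

Answer: 77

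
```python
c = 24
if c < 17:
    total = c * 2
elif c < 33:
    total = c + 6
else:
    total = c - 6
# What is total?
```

Trace:
`c = 24` → c = 24
`if c < 17: ...` → c < 17 is False, c < 33 is True → total = 30
So total = 30

Answer: 30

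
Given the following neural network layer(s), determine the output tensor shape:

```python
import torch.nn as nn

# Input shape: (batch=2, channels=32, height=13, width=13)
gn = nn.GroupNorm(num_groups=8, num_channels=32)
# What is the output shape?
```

Input: (2, 32, 13, 13) -> Output: (2, 32, 13, 13)

Answer: (2, 32, 13, 13)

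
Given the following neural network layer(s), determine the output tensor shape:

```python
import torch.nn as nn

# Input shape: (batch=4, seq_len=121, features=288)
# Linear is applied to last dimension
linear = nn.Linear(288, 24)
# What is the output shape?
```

Input: (4, 121, 288) -> Output: (4, 121, 24)

Answer: (4, 121, 24)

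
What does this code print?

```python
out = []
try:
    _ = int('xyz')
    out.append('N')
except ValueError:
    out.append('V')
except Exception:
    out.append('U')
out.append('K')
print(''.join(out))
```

Execution trace: 'V' (except ValueError) → 'K' (after the try/except). Output: VK

Answer: VK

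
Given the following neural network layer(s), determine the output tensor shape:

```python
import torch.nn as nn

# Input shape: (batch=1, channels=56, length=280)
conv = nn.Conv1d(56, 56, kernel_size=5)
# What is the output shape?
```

Input: (1, 56, 280) -> Output: (1, 56, 276)

Answer: (1, 56, 276)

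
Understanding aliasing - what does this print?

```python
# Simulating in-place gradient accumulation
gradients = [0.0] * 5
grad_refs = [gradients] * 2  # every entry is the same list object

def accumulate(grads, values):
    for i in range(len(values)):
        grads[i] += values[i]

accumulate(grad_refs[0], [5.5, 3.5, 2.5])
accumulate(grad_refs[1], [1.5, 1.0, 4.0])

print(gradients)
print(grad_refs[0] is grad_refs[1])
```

Key concept: gradient accumulation aliasing.
Step by step:
`gradients = [0.0] * 5` → gradients = [0.0, 0.0, 0.0, 0.0, 0.0]
`grad_refs = [gradients] * 2` → grad_refs = [[0.0, 0.0, 0.0, 0.0, 0.0], [0.0, 0.0, 0.0, 0.0, 0.0]]
`accumulate(grad_refs[0], [5.5, 3.5, 2.5])` → gradients = [5.5, 3.5, 2.5, 0.0, 0.0]; grad_refs = [[5.5, 3.5, 2.5, 0.0, 0.0], [5.5, 3.5, 2.5, 0.0, 0.0]]
`accumulate(grad_refs[1], [1.5, 1.0, 4.0])` → gradients = [7.0, 4.5, 6.5, 0.0, 0.0]; grad_refs = [[7.0, 4.5, 6.5, 0.0, 0.0], [7.0, 4.5, 6.5, 0.0, 0.0]]
`print(gradients)` → prints [7.0, 4.5, 6.5, 0.0, 0.0]
`print(grad_refs[0] is grad_refs[1])` → prints True

Answer:
[7.0, 4.5, 6.5, 0.0, 0.0]
True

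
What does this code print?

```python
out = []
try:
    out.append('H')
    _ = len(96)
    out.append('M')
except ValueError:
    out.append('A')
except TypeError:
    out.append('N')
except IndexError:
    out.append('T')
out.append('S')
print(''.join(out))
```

Execution trace: 'H' (try body) → 'N' (except TypeError) → 'S' (after the try/except). Output: HNS

Answer: HNS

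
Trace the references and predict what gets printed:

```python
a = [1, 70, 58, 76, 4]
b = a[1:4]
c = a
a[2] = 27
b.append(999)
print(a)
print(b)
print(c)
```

Key concept: slice vs alias.
Step by step:
`a = [1, 70, 58, 76, 4]` → a = [1, 70, 58, 76, 4]
`b = a[1:4]` → b = [70, 58, 76]
`c = a` → c = [1, 70, 58, 76, 4] (same object as a)
`a[2] = 27` → a = [1, 70, 27, 76, 4] (same object as c); c = [1, 70, 27, 76, 4] (same object as a)
`b.append(999)` → b = [70, 58, 76, 999]
`print(a)` → prints [1, 70, 27, 76, 4]
`print(b)` → prints [70, 58, 76, 999]
`print(c)` → prints [1, 70, 27, 76, 4]

Answer:
[1, 70, 27, 76, 4]
[70, 58, 76, 999]
[1, 70, 27, 76, 4]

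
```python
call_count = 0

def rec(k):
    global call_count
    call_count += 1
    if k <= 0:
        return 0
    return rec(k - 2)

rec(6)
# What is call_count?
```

Linear recursion stepping by 2: 4 calls from k=6 down to ≤0.

Answer: 4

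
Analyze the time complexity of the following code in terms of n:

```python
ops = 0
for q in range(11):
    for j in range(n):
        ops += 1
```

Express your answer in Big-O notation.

Each loop level contributes: 1 × n. Multiplying the contributions gives O(n).

Answer: O(n)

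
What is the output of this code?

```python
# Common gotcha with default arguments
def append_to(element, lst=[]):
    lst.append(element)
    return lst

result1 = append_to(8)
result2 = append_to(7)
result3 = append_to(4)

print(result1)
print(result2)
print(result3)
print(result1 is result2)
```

Key concept: mutable default argument gotcha.
Step by step:
`result1 = append_to(8)` → result1 = [8]
`result2 = append_to(7)` → result1 = [8, 7] (same object as result2); result2 = [8, 7] (same object as result1)
`result3 = append_to(4)` → result1 = [8, 7, 4] (same object as result2, result3); result2 = [8, 7, 4] (same object as result1, result3); result3 = [8, 7, 4] (same object as result1, result2)
`print(result1)` → prints [8, 7, 4]
`print(result2)` → prints [8, 7, 4]
`print(result3)` → prints [8, 7, 4]
`print(result1 is result2)` → prints True

Answer:
[8, 7, 4]
[8, 7, 4]
[8, 7, 4]
True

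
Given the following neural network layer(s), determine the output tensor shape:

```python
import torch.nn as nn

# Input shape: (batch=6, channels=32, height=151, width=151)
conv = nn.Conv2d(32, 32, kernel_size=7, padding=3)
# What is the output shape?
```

Input: (6, 32, 151, 151) -> Output: (6, 32, 151, 151)

Answer: (6, 32, 151, 151)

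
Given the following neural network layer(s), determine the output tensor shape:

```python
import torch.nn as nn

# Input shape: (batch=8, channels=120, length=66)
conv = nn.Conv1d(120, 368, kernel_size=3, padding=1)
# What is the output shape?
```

Input: (8, 120, 66) -> Output: (8, 368, 66)

Answer: (8, 368, 66)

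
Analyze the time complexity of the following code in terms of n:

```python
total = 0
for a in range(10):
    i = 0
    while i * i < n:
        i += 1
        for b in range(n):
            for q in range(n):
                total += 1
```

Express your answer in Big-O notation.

Each loop level contributes: 1 × √n × n × n. Multiplying the contributions gives O(n^2√n).

Answer: O(n^2√n)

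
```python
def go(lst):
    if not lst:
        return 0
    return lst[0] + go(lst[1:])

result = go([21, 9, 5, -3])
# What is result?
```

21 + 9 + 5 + (-3) + 0 = 32

Answer: 32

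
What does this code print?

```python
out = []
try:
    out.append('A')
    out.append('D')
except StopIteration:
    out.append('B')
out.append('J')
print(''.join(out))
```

Execution trace: 'A' (try body) → 'D' (try body, no exception) → 'J' (after the try/except). Output: ADJ

Answer: ADJ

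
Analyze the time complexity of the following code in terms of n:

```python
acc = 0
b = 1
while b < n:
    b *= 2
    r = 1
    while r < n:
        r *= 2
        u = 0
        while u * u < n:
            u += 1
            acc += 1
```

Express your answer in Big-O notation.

Each loop level contributes: log n × log n × √n. Multiplying the contributions gives O(√n log² n).

Answer: O(√n log² n)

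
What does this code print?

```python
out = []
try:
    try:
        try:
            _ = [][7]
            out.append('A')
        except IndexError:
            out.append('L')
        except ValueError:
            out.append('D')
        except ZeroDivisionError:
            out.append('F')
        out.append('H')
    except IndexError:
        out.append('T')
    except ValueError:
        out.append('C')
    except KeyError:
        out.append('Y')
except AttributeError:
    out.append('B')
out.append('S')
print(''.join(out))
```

Execution trace: 'L' (inner except IndexError) → 'H' (try body, no exception) → 'S' (after the try/except). Output: LHS

Answer: LHS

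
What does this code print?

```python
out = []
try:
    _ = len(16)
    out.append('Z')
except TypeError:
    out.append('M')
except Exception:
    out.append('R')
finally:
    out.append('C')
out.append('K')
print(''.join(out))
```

Execution trace: 'M' (except TypeError) → 'C' (finally) → 'K' (after the try/except). Output: MCK

Answer: MCK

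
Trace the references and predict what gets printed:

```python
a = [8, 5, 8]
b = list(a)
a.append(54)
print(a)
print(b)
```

Key concept: list() constructor creates copy.
Step by step:
`a = [8, 5, 8]` → a = [8, 5, 8]
`b = list(a)` → b = [8, 5, 8]
`a.append(54)` → a = [8, 5, 8, 54]
`print(a)` → prints [8, 5, 8, 54]
`print(b)` → prints [8, 5, 8]

Answer:
[8, 5, 8, 54]
[8, 5, 8]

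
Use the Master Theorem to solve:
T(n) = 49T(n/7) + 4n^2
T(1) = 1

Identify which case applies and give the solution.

a=49, b=7, f(n)=4n^2. log_7(49) = 2. Since c=2 = 2, Case 2 applies: T(n) = Θ(n^log_b(a) · log n) = O(n^2 log n).

Answer: O(n^2 log n) - Case 2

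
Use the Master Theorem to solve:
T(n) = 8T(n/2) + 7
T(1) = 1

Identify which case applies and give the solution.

a=8, b=2, f(n)=7. log_2(8) = 3. Since c=0 < 3, Case 1 applies: T(n) = Θ(n^log_b(a)) = O(n^3).

Answer: O(n^3) - Case 1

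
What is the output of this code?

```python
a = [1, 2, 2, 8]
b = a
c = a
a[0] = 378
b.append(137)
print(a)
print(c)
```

Key concept: multiple aliases.
Step by step:
`a = [1, 2, 2, 8]` → a = [1, 2, 2, 8]
`b = a` → b = [1, 2, 2, 8] (same object as a)
`c = a` → c = [1, 2, 2, 8] (same object as a, b)
`a[0] = 378` → a = [378, 2, 2, 8] (same object as b, c); b = [378, 2, 2, 8] (same object as a, c); c = [378, 2, 2, 8] (same object as a, b)
`b.append(137)` → a = [378, 2, 2, 8, 137] (same object as b, c); b = [378, 2, 2, 8, 137] (same object as a, c); c = [378, 2, 2, 8, 137] (same object as a, b)
`print(a)` → prints [378, 2, 2, 8, 137]
`print(c)` → prints [378, 2, 2, 8, 137]

Answer:
[378, 2, 2, 8, 137]
[378, 2, 2, 8, 137]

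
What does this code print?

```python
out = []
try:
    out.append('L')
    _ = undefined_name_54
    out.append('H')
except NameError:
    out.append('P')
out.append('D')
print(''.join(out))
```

Execution trace: 'L' (try body) → 'P' (except NameError) → 'D' (after the try/except). Output: LPD

Answer: LPD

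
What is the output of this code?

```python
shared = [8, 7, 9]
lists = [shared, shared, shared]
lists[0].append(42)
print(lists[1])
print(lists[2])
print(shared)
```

Key concept: list of same reference.
Step by step:
`shared = [8, 7, 9]` → shared = [8, 7, 9]
`lists = [shared, shared, shared]` → lists = [[8, 7, 9], [8, 7, 9], [8, 7, 9]]
`lists[0].append(42)` → shared = [8, 7, 9, 42]; lists = [[8, 7, 9, 42], [8, 7, 9, 42], [8, 7, 9, 42]]
`print(lists[1])` → prints [8, 7, 9, 42]
`print(lists[2])` → prints [8, 7, 9, 42]
`print(shared)` → prints [8, 7, 9, 42]

Answer:
[8, 7, 9, 42]
[8, 7, 9, 42]
[8, 7, 9, 42]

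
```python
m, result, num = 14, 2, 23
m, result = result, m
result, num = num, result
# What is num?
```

Trace:
`m, result, num = 14, 2, 23` → m = 14; result = 2; num = 23
`m, result = result, m` → m = 2; result = 14
`result, num = num, result` → result = 23; num = 14
So num = 14

Answer: 14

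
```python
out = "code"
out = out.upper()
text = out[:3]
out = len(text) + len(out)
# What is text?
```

Trace:
`out = "code"` → out = 'code'
`out = out.upper()` → out = 'CODE'
`text = out[:3]` → text = 'COD'
`out = len(text) + len(out)` → out = 7
So text = 'COD'

Answer: 'COD'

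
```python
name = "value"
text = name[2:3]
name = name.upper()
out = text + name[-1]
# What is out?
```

Trace:
`name = "value"` → name = 'value'
`text = name[2:3]` → text = 'l'
`name = name.upper()` → name = 'VALUE'
`out = text + name[-1]` → out = 'lE'
So out = 'lE'

Answer: 'lE'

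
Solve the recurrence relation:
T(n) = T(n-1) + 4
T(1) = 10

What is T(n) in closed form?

Unrolling: T(n) = T(1) + 4·(n-1) = 10 + 4(n-1) = 4n + 6.

Answer: T(n) = 4n + 6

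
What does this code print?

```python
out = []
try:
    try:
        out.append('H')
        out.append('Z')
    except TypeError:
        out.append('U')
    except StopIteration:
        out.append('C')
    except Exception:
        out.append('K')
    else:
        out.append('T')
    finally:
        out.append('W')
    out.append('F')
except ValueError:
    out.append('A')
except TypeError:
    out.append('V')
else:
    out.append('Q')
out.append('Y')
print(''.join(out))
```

Execution trace: 'H' (inner try body) → 'Z' (inner try body, no exception) → 'T' (inner else) → 'W' (inner finally) → 'F' (try body, no exception) → 'Q' (else) → 'Y' (after the try/except). Output: HZTWFQY

Answer: HZTWFQY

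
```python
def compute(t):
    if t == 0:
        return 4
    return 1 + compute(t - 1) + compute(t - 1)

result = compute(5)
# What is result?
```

compute(t) = 1 + 2·compute(t-1), compute(0)=4. Closed form: (4+1)·2^5 - 1 = 159.

Answer: 159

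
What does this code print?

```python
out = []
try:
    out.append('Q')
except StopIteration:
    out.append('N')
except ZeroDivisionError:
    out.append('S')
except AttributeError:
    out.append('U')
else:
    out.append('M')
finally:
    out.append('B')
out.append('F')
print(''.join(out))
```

Execution trace: 'Q' (try body, no exception) → 'M' (else) → 'B' (finally) → 'F' (after the try/except). Output: QMBF

Answer: QMBF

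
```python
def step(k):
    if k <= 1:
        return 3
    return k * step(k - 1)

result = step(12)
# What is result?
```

step(12) = 12 * 11 * 10 * 9 * 8 * 7 * 6 * 5 * 4 * 3 * 2 * 3 = 1437004800

Answer: 1437004800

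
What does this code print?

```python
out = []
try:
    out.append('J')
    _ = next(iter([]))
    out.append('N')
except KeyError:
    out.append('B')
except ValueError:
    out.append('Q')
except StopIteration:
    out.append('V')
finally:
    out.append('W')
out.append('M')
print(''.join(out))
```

Execution trace: 'J' (try body) → 'V' (except StopIteration) → 'W' (finally) → 'M' (after the try/except). Output: JVWM

Answer: JVWM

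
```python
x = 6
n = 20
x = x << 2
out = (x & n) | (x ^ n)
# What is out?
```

Trace:
`x = 6` → x = 6
`n = 20` → n = 20
`x = x << 2` → x = 24
`out = (x & n) | (x ^ n)` → out = 28
So out = 28

Answer: 28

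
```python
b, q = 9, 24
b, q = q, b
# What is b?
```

Trace:
`b, q = 9, 24` → b = 9; q = 24
`b, q = q, b` → b = 24; q = 9
So b = 24

Answer: 24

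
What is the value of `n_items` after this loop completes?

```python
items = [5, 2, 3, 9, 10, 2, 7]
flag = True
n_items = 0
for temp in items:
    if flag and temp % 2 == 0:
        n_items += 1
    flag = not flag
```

Count even values at even positions
`n_items` takes the values: 0 → 1

Answer: 1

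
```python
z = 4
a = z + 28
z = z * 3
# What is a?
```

Trace:
`z = 4` → z = 4
`a = z + 28` → a = 32
`z = z * 3` → z = 12
So a = 32

Answer: 32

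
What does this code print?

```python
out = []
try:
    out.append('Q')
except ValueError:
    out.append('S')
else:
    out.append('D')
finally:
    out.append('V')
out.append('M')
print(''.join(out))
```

Execution trace: 'Q' (try body, no exception) → 'D' (else) → 'V' (finally) → 'M' (after the try/except). Output: QDVM

Answer: QDVM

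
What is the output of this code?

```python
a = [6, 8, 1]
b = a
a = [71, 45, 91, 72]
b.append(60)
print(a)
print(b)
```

Key concept: rebinding vs mutation: a is rebound to a new list, b still points at the original.
Step by step:
`a = [6, 8, 1]` → a = [6, 8, 1]
`b = a` → b = [6, 8, 1] (same object as a)
`a = [71, 45, 91, 72]` → a = [71, 45, 91, 72]
`b.append(60)` → b = [6, 8, 1, 60]
`print(a)` → prints [71, 45, 91, 72]
`print(b)` → prints [6, 8, 1, 60]

Answer:
[71, 45, 91, 72]
[6, 8, 1, 60]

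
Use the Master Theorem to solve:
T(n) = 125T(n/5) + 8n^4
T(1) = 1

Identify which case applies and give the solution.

a=125, b=5, f(n)=8n^4. log_5(125) = 3. Since c=4 > 3 and the regularity condition holds (125(n/5)^4 = (125/5^4)n^4 with 125/5^4 < 1), Case 3 applies: T(n) = Θ(f(n)) = O(n^4).

Answer: O(n^4) - Case 3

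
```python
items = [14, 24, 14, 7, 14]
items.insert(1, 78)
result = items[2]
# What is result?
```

Trace:
`items = [14, 24, 14, 7, 14]` → items = [14, 24, 14, 7, 14]
`items.insert(1, 78)` → items = [14, 78, 24, 14, 7, 14]
`result = items[2]` → result = 24
So result = 24

Answer: 24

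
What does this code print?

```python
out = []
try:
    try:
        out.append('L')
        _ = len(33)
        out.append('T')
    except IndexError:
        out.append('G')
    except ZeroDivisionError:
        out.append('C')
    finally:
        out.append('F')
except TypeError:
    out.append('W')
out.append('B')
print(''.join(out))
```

Execution trace: 'L' (try body) → 'F' (finally) → 'W' (outer except TypeError) → 'B' (after the try/except). Output: LFWB

Answer: LFWB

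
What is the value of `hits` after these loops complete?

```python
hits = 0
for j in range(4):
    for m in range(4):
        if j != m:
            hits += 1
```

4² - 4 (exclude diagonal)
`hits` takes the values: 0 → 1 → 2 → 3 → 4 → 5 → 6 → 7 → 8 → 9 → 10 → 11 → 12

Answer: 12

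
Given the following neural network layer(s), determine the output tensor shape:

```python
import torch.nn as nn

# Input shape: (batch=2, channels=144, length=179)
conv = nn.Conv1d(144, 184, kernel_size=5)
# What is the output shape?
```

Input: (2, 144, 179) -> Output: (2, 184, 175)

Answer: (2, 184, 175)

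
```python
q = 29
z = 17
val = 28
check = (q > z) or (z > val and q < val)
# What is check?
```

Trace:
`q = 29` → q = 29
`z = 17` → z = 17
`val = 28` → val = 28
`check = (q > z) or (z > val and q < val)` → check = True
So check = True

Answer: True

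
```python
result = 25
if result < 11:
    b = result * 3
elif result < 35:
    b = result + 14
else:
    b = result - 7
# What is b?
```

Trace:
`result = 25` → result = 25
`if result < 11: ...` → result < 11 is False, result < 35 is True → b = 39
So b = 39

Answer: 39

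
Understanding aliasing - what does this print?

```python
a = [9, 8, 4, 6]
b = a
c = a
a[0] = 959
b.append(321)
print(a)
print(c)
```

Key concept: multiple aliases.
Step by step:
`a = [9, 8, 4, 6]` → a = [9, 8, 4, 6]
`b = a` → b = [9, 8, 4, 6] (same object as a)
`c = a` → c = [9, 8, 4, 6] (same object as a, b)
`a[0] = 959` → a = [959, 8, 4, 6] (same object as b, c); b = [959, 8, 4, 6] (same object as a, c); c = [959, 8, 4, 6] (same object as a, b)
`b.append(321)` → a = [959, 8, 4, 6, 321] (same object as b, c); b = [959, 8, 4, 6, 321] (same object as a, c); c = [959, 8, 4, 6, 321] (same object as a, b)
`print(a)` → prints [959, 8, 4, 6, 321]
`print(c)` → prints [959, 8, 4, 6, 321]

Answer:
[959, 8, 4, 6, 321]
[959, 8, 4, 6, 321]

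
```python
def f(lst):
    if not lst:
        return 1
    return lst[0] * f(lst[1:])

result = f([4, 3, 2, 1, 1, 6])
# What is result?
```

Product over [4, 3, 2, 1, 1, 6] = 4 * 3 * 2 * 1 * 1 * 6 = 144

Answer: 144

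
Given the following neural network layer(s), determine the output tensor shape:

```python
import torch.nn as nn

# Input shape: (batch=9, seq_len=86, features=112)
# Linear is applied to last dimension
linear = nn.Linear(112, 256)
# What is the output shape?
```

Input: (9, 86, 112) -> Output: (9, 86, 256)

Answer: (9, 86, 256)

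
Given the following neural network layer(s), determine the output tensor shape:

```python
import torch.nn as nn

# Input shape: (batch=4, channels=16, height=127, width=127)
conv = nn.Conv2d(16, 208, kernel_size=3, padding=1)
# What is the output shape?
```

Input: (4, 16, 127, 127) -> Output: (4, 208, 127, 127)

Answer: (4, 208, 127, 127)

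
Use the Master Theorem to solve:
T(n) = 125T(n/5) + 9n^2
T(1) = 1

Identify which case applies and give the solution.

a=125, b=5, f(n)=9n^2. log_5(125) = 3. Since c=2 < 3, Case 1 applies: T(n) = Θ(n^log_b(a)) = O(n^3).

Answer: O(n^3) - Case 1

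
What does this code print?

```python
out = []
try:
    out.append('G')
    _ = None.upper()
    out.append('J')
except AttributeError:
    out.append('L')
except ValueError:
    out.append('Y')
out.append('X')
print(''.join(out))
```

Execution trace: 'G' (try body) → 'L' (except AttributeError) → 'X' (after the try/except). Output: GLX

Answer: GLX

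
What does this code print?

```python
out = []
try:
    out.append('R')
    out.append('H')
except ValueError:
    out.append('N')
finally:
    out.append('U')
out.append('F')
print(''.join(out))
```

Execution trace: 'R' (try body) → 'H' (try body, no exception) → 'U' (finally) → 'F' (after the try/except). Output: RHUF

Answer: RHUF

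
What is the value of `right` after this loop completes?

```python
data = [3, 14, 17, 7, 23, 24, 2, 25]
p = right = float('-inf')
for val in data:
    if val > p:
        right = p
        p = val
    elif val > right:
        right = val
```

Second largest (with repeats) in [3, 14, 17, 7, 23, 24, 2, 25]
`right` takes the values: -inf → 3 → 14 → 17 → 23 → 24

Answer: 24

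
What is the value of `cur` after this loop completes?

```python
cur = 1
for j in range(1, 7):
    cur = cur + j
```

Start at 1, add 1 through 6
`cur` takes the values: 1 → 2 → 4 → 7 → 11 → 16 → 22

Answer: 22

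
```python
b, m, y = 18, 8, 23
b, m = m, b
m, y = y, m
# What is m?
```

Trace:
`b, m, y = 18, 8, 23` → b = 18; m = 8; y = 23
`b, m = m, b` → b = 8; m = 18
`m, y = y, m` → m = 23; y = 18
So m = 23

Answer: 23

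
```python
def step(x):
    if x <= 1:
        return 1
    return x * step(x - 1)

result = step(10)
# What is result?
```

step(10) = 10 * 9 * 8 * 7 * 6 * 5 * 4 * 3 * 2 * 1 = 3628800

Answer: 3628800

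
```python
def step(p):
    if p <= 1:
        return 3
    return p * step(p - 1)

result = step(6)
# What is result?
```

step(6) = 6 * 5 * 4 * 3 * 2 * 3 = 2160

Answer: 2160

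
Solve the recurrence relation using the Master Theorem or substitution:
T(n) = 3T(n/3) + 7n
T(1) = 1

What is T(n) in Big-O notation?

By Master Theorem: a=3, b=3, f(n)=7n. Since log_3(3) = 1 and f(n) = Θ(n^1), Case 2 applies. T(n) = O(n log n).

Answer: O(n log n)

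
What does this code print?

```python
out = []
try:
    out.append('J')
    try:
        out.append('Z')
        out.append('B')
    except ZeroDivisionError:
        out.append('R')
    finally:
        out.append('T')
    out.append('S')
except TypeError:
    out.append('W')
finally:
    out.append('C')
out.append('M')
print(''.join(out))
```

Execution trace: 'J' (try body) → 'Z' (inner try body) → 'B' (inner try body, no exception) → 'T' (inner finally) → 'S' (try body, no exception) → 'C' (finally) → 'M' (after the try/except). Output: JZBTSCM

Answer: JZBTSCM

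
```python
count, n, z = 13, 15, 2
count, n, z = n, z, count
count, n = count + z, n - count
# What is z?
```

Trace:
`count, n, z = 13, 15, 2` → count = 13; n = 15; z = 2
`count, n, z = n, z, count` → count = 15; n = 2; z = 13
`count, n = count + z, n - count` → count = 28; n = -13
So z = 13

Answer: 13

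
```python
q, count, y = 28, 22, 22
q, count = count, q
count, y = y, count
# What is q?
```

Trace:
`q, count, y = 28, 22, 22` → q = 28; count = 22; y = 22
`q, count = count, q` → q = 22; count = 28
`count, y = y, count` → count = 22; y = 28
So q = 22

Answer: 22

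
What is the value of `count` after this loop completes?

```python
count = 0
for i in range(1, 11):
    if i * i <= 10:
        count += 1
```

Count numbers where i² ≤ 10
`count` takes the values: 0 → 1 → 2 → 3

Answer: 3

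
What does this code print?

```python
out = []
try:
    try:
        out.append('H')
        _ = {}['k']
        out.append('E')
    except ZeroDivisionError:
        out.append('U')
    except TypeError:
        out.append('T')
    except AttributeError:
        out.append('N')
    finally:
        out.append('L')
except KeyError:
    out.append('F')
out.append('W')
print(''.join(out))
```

Execution trace: 'H' (try body) → 'L' (finally) → 'F' (outer except KeyError) → 'W' (after the try/except). Output: HLFW

Answer: HLFW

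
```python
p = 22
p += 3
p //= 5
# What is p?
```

Trace:
`p = 22` → p = 22
`p += 3` → p = 25
`p //= 5` → p = 5
So p = 5

Answer: 5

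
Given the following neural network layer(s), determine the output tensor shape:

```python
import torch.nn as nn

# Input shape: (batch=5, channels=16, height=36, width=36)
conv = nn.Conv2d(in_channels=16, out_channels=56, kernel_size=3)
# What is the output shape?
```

Input: (5, 16, 36, 36) -> Output: (5, 56, 34, 34)

Answer: (5, 56, 34, 34)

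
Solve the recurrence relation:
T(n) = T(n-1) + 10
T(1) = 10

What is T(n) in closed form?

Unrolling: T(n) = T(1) + 10·(n-1) = 10 + 10(n-1) = 10n.

Answer: T(n) = 10n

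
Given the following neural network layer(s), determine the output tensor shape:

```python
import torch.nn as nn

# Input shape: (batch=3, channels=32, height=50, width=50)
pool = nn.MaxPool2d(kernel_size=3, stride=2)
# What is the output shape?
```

Input: (3, 32, 50, 50) -> Output: (3, 32, 24, 24)

Answer: (3, 32, 24, 24)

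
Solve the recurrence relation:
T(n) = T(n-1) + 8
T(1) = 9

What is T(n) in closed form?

Unrolling: T(n) = T(1) + 8·(n-1) = 9 + 8(n-1) = 8n + 1.

Answer: T(n) = 8n + 1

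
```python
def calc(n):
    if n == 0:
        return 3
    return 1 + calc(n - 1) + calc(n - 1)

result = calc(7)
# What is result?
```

calc(n) = 1 + 2·calc(n-1), calc(0)=3. Closed form: (3+1)·2^7 - 1 = 511.

Answer: 511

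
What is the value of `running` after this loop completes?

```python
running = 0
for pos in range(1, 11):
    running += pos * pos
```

Sum of squares 1² to 10² = 385
`running` takes the values: 0 → 1 → 5 → 14 → 30 → 55 → 91 → 140 → 204 → 285 → 385

Answer: 385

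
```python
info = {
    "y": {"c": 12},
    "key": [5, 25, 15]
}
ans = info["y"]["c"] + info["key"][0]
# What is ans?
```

Trace:
`info = { ...` → info = {'y': {'c': 12}, 'key': [5, 25, 15]}
`ans = info["y"]["c"] + info["key"][0]` → ans = 17
So ans = 17

Answer: 17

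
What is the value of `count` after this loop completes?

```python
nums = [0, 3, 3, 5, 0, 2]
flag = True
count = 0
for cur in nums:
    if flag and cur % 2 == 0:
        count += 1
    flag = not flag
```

Count even values at even positions
`count` takes the values: 0 → 1 → 2

Answer: 2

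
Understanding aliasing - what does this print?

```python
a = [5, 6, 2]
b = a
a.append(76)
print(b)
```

Key concept: basic list aliasing.
Step by step:
`a = [5, 6, 2]` → a = [5, 6, 2]
`b = a` → b = [5, 6, 2] (same object as a)
`a.append(76)` → a = [5, 6, 2, 76] (same object as b); b = [5, 6, 2, 76] (same object as a)
`print(b)` → prints [5, 6, 2, 76]

Answer: [5, 6, 2, 76]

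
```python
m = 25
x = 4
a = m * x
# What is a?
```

Trace:
`m = 25` → m = 25
`x = 4` → x = 4
`a = m * x` → a = 100
So a = 100

Answer: 100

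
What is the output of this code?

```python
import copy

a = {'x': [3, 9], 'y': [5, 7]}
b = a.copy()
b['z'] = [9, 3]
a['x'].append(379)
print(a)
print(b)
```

Key concept: shallow copy of dict with mutable values.
Step by step:
`a = {'x': [3, 9], 'y': [5, 7]}` → a = {'x': [3, 9], 'y': [5, 7]}
`b = a.copy()` → b = {'x': [3, 9], 'y': [5, 7]}
`b['z'] = [9, 3]` → b = {'x': [3, 9], 'y': [5, 7], 'z': [9, 3]}
`a['x'].append(379)` → a = {'x': [3, 9, 379], 'y': [5, 7]}; b = {'x': [3, 9, 379], 'y': [5, 7], 'z': [9, 3]}
`print(a)` → prints {'x': [3, 9, 379], 'y': [5, 7]}
`print(b)` → prints {'x': [3, 9, 379], 'y': [5, 7], 'z': [9, 3]}

Answer:
{'x': [3, 9, 379], 'y': [5, 7]}
{'x': [3, 9, 379], 'y': [5, 7], 'z': [9, 3]}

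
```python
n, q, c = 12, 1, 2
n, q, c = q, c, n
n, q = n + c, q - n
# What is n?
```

Trace:
`n, q, c = 12, 1, 2` → n = 12; q = 1; c = 2
`n, q, c = q, c, n` → n = 1; q = 2; c = 12
`n, q = n + c, q - n` → n = 13; q = 1
So n = 13

Answer: 13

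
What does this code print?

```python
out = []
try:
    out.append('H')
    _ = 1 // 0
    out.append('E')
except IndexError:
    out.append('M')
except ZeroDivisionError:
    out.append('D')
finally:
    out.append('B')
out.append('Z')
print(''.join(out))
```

Execution trace: 'H' (try body) → 'D' (except ZeroDivisionError) → 'B' (finally) → 'Z' (after the try/except). Output: HDBZ

Answer: HDBZ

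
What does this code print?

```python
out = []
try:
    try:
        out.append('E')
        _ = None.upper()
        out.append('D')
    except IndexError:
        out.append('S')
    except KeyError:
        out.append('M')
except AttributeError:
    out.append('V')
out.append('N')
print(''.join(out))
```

Execution trace: 'E' (try body) → 'V' (outer except AttributeError) → 'N' (after the try/except). Output: EVN

Answer: EVN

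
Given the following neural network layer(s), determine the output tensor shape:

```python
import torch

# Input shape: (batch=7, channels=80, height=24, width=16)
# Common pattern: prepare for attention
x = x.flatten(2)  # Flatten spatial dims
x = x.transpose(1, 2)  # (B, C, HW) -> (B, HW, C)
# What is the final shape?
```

Input: (7, 80, 24, 16) -> after flatten(2): (7, 80, 384) -> Output: (7, 384, 80)

Answer: (7, 384, 80)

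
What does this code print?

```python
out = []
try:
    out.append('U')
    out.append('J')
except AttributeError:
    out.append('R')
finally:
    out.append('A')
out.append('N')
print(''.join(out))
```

Execution trace: 'U' (try body) → 'J' (try body, no exception) → 'A' (finally) → 'N' (after the try/except). Output: UJAN

Answer: UJAN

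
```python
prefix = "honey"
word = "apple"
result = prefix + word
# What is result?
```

Trace:
`prefix = "honey"` → prefix = 'honey'
`word = "apple"` → word = 'apple'
`result = prefix + word` → result = 'honeyapple'
So result = 'honeyapple'

Answer: 'honeyapple'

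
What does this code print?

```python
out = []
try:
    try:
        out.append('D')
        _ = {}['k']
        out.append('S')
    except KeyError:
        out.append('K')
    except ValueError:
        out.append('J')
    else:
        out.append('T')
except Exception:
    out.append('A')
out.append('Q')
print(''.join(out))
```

Execution trace: 'D' (inner try body) → 'K' (inner except KeyError) → 'Q' (after the try/except). Output: DKQ

Answer: DKQ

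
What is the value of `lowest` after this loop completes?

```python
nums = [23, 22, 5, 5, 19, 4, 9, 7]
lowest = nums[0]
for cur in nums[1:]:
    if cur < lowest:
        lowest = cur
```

Minimum of [23, 22, 5, 5, 19, 4, 9, 7]
`lowest` takes the values: 23 → 22 → 5 → 4

Answer: 4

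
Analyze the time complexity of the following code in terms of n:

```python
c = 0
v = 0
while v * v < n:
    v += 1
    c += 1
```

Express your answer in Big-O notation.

Each loop level contributes: √n. Multiplying the contributions gives O(√n).

Answer: O(√n)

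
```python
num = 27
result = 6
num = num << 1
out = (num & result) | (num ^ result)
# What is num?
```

Trace:
`num = 27` → num = 27
`result = 6` → result = 6
`num = num << 1` → num = 54
`out = (num & result) | (num ^ result)` → out = 54
So num = 54

Answer: 54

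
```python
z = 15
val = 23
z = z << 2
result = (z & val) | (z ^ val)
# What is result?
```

Trace:
`z = 15` → z = 15
`val = 23` → val = 23
`z = z << 2` → z = 60
`result = (z & val) | (z ^ val)` → result = 63
So result = 63

Answer: 63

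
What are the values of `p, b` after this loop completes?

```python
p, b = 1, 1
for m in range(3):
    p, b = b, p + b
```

Fibonacci: after 3 iterations
`p, b` takes the values: (1, 1) → (1, 2) → (2, 3) → (3, 5)

Answer: 3, 5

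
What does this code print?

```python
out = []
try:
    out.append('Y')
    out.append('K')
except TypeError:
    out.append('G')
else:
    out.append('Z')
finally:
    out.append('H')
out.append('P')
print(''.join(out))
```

Execution trace: 'Y' (try body) → 'K' (try body, no exception) → 'Z' (else) → 'H' (finally) → 'P' (after the try/except). Output: YKZHP

Answer: YKZHP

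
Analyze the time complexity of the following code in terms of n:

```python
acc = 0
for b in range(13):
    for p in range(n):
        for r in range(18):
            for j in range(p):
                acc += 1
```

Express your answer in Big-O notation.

Each loop level contributes: 1 × n × 1 × n. Multiplying the contributions gives O(n^2).

Answer: O(n^2)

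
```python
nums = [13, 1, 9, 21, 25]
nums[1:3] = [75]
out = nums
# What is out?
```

Trace:
`nums = [13, 1, 9, 21, 25]` → nums = [13, 1, 9, 21, 25]
`nums[1:3] = [75]` → nums = [13, 75, 21, 25]
`out = nums` → out = [13, 75, 21, 25]
So out = [13, 75, 21, 25]

Answer: [13, 75, 21, 25]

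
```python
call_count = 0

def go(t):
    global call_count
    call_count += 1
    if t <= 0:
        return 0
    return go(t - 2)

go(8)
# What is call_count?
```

Linear recursion stepping by 2: 5 calls from t=8 down to ≤0.

Answer: 5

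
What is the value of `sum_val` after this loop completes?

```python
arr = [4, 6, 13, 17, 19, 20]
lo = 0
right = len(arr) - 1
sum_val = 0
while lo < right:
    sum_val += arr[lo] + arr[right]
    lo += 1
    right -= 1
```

Sum of pairs from ends
`sum_val` takes the values: 0 → 24 → 49 → 79

Answer: 79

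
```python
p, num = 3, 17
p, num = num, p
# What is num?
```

Trace:
`p, num = 3, 17` → p = 3; num = 17
`p, num = num, p` → p = 17; num = 3
So num = 3

Answer: 3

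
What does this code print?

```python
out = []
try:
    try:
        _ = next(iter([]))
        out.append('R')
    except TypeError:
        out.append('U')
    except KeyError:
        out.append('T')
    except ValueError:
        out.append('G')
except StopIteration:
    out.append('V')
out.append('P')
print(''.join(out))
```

Execution trace: 'V' (outer except StopIteration) → 'P' (after the try/except). Output: VP

Answer: VP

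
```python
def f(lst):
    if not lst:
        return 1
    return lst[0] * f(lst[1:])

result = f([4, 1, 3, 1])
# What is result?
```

Product over [4, 1, 3, 1] = 4 * 1 * 3 * 1 = 12

Answer: 12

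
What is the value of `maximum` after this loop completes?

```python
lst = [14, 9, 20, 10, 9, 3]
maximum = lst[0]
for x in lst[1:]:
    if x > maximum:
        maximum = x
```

Maximum of [14, 9, 20, 10, 9, 3]
`maximum` takes the values: 14 → 20

Answer: 20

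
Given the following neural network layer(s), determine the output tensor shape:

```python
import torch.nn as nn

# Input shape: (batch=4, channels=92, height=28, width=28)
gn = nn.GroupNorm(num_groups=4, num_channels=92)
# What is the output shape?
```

Input: (4, 92, 28, 28) -> Output: (4, 92, 28, 28)

Answer: (4, 92, 28, 28)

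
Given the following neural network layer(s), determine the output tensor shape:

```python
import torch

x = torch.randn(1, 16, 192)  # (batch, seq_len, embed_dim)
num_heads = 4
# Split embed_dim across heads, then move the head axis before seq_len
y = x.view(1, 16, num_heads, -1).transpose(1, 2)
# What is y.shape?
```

Input: (1, 16, 192) -> head_dim = 192 // 4 = 48; after view: (1, 16, 4, 48) -> after transpose(1, 2): (1, 4, 16, 48) -> Output: (1, 4, 16, 48)

Answer: (1, 4, 16, 48)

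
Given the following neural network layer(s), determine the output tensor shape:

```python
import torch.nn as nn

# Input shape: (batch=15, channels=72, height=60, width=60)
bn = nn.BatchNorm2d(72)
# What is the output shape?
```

Input: (15, 72, 60, 60) -> Output: (15, 72, 60, 60)

Answer: (15, 72, 60, 60)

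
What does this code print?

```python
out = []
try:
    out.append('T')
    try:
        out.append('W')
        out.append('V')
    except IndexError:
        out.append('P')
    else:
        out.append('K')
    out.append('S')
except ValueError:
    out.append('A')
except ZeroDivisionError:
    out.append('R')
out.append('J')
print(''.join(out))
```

Execution trace: 'T' (try body) → 'W' (inner try body) → 'V' (inner try body, no exception) → 'K' (inner else) → 'S' (try body, no exception) → 'J' (after the try/except). Output: TWVKSJ

Answer: TWVKSJ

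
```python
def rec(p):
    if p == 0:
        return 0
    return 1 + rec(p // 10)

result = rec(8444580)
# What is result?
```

Count of digits of 8444580: 7

Answer: 7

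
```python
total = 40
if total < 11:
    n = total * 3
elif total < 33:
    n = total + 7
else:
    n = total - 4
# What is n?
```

Trace:
`total = 40` → total = 40
`if total < 11: ...` → total < 11 is False, total < 33 is False, take else branch → n = 36
So n = 36

Answer: 36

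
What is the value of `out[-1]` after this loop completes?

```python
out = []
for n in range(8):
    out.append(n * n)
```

Last element of squares 0 to 7
`out` takes the values: [] → [0] → [0, 1] → [0, 1, 4] → [0, 1, 4, 9] → [0, 1, 4, 9, 16] → [0, 1, 4, 9, 16, 25] → [0, 1, 4, 9, 16, 25, 36] → [0, 1, 4, 9, 16, 25, 36, 49]
So `out[-1]` = 49

Answer: 49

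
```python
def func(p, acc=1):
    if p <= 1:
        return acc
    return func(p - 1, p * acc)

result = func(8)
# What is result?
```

Accumulator trace (n, acc): (8, 1) -> (7, 8) -> (6, 56) -> (5, 336) -> (4, 1680) -> (3, 6720) -> (2, 20160) -> (1, 40320) -> return 40320

Answer: 40320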